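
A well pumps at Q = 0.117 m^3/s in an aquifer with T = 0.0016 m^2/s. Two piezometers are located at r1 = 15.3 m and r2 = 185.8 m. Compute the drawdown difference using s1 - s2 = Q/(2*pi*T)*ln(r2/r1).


Thiem equation: s1 - s2 = Q/(2*pi*T) * ln(r2/r1).
ln(r2/r1) = ln(185.8/15.3) = 2.4968.
Q/(2*pi*T) = 0.117 / (2*pi*0.0016) = 0.117 / 0.0101 = 11.6382.
s1 - s2 = 11.6382 * 2.4968 = 29.0585 m.

29.0585


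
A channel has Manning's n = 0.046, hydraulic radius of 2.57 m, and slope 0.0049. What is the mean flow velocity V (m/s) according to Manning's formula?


Manning's equation gives V = (1/n) * R^(2/3) * S^(1/2).
First, compute R^(2/3) = 2.57^(2/3) = 1.8762.
Next, S^(1/2) = 0.0049^(1/2) = 0.07.
Then 1/n = 1/0.046 = 21.74.
V = 21.74 * 1.8762 * 0.07 = 2.8552 m/s.

2.8552


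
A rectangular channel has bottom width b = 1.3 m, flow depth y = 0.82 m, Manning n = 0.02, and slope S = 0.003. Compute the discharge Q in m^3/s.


For a rectangular channel, the cross-sectional area A = b * y = 1.3 * 0.82 = 1.07 m^2.
The wetted perimeter P = b + 2y = 1.3 + 2*0.82 = 2.94 m.
Hydraulic radius R = A/P = 1.07/2.94 = 0.3626 m.
Velocity V = (1/n)*R^(2/3)*S^(1/2) = (1/0.02)*0.3626^(2/3)*0.003^(1/2) = 1.3925 m/s.
Discharge Q = A * V = 1.07 * 1.3925 = 1.484 m^3/s.

1.484


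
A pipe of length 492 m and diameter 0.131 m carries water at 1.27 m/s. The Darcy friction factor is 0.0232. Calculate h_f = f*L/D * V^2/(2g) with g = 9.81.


Darcy-Weisbach equation: h_f = f * (L/D) * V^2/(2g).
f * L/D = 0.0232 * 492/0.131 = 87.1328.
V^2/(2g) = 1.27^2 / (2*9.81) = 1.6129 / 19.62 = 0.0822 m.
h_f = 87.1328 * 0.0822 = 7.163 m.

7.163


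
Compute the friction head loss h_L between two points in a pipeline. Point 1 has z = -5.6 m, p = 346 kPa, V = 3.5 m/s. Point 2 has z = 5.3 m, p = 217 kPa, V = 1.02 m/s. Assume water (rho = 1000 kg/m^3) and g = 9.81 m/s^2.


Total head at each section: H = z + p/(rho*g) + V^2/(2g).
H1 = -5.6 + 346*1000/(1000*9.81) + 3.5^2/(2*9.81)
   = -5.6 + 35.27 + 0.6244
   = 30.294 m.
H2 = 5.3 + 217*1000/(1000*9.81) + 1.02^2/(2*9.81)
   = 5.3 + 22.12 + 0.053
   = 27.473 m.
h_L = H1 - H2 = 30.294 - 27.473 = 2.821 m.

2.821


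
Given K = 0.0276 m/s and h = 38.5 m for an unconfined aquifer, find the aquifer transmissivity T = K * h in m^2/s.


Transmissivity is defined as T = K * h.
T = 0.0276 * 38.5
  = 1.0626 m^2/s.

1.0626


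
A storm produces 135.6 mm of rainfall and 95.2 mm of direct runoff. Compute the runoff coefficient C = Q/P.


The runoff coefficient C = runoff depth / rainfall depth.
C = 95.2 / 135.6
  = 0.7021.

0.7021


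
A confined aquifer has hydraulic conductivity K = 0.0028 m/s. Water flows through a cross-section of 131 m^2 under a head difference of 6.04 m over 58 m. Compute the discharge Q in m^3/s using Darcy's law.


Darcy's law: Q = K * A * i, where i = dh/L.
Hydraulic gradient i = 6.04 / 58 = 0.104138.
Q = 0.0028 * 131 * 0.104138
  = 0.0382 m^3/s.

0.0382


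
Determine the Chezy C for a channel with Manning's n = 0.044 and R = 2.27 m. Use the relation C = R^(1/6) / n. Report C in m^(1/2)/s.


The Chezy coefficient relates to Manning's n through C = R^(1/6) / n.
R^(1/6) = 2.27^(1/6) = 1.146404.
C = 1.146404 / 0.044 = 26.05 m^(1/2)/s.

26.05


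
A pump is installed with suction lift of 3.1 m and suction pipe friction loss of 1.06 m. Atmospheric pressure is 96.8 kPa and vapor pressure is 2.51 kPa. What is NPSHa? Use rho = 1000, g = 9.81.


NPSHa = p_atm/(rho*g) - z_s - hf_s - p_vap/(rho*g).
p_atm/(rho*g) = 96.8*1000 / (1000*9.81) = 9.867 m.
p_vap/(rho*g) = 2.51*1000 / (1000*9.81) = 0.256 m.
NPSHa = 9.867 - 3.1 - 1.06 - 0.256
      = 5.45 m.

5.45


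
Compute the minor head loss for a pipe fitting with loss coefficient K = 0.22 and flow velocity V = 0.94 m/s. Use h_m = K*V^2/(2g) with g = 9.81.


Minor loss formula: h_m = K * V^2/(2g).
V^2 = 0.94^2 = 0.8836.
V^2/(2g) = 0.8836 / 19.62 = 0.045 m.
h_m = 0.22 * 0.045 = 0.0099 m.

0.0099


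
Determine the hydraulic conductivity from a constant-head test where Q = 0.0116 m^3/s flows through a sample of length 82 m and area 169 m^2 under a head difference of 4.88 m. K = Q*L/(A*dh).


From K = Q*L / (A*dh):
Numerator: Q*L = 0.0116 * 82 = 0.9512.
Denominator: A*dh = 169 * 4.88 = 824.72.
K = 0.9512 / 824.72 = 0.001153 m/s.

0.001153


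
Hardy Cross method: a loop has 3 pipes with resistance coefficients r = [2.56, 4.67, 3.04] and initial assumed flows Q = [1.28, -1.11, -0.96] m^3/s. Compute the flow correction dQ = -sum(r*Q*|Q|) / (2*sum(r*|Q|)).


Numerator terms (r*Q*|Q|): 2.56*1.28*|1.28| = 4.1943; 4.67*-1.11*|-1.11| = -5.7539; 3.04*-0.96*|-0.96| = -2.8017.
Sum of numerator = -4.3613.
Denominator terms (r*|Q|): 2.56*|1.28| = 3.2768; 4.67*|-1.11| = 5.1837; 3.04*|-0.96| = 2.9184.
2 * sum of denominator = 2 * 11.3789 = 22.7578.
dQ = --4.3613 / 22.7578 = 0.1916 m^3/s.

0.1916


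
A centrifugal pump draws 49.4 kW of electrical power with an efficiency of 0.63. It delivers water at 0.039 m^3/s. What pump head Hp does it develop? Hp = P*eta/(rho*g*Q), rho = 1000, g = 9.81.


Pump head formula: Hp = P * eta / (rho * g * Q).
Numerator: P * eta = 49.4 * 1000 * 0.63 = 31122.0 W.
Denominator: rho * g * Q = 1000 * 9.81 * 0.039 = 382.59.
Hp = 31122.0 / 382.59 = 81.35 m.

81.35


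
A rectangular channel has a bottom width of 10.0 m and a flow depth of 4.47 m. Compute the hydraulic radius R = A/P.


For a rectangular section:
Flow area A = b * y = 10.0 * 4.47 = 44.7 m^2.
Wetted perimeter P = b + 2y = 10.0 + 2*4.47 = 18.94 m.
Hydraulic radius R = A/P = 44.7 / 18.94 = 2.3601 m.

2.3601


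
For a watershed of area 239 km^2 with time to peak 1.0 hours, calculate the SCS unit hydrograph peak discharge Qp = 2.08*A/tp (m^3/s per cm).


SCS formula: Qp = 2.08 * A / tp.
Qp = 2.08 * 239 / 1.0
   = 497.12 / 1.0
   = 497.12 m^3/s per cm.

497.12


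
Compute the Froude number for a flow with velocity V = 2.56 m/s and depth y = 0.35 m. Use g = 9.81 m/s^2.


The Froude number is defined as Fr = V / sqrt(g*y).
g*y = 9.81 * 0.35 = 3.4335.
sqrt(g*y) = sqrt(3.4335) = 1.853.
Fr = 2.56 / 1.853 = 1.3816.

1.3816


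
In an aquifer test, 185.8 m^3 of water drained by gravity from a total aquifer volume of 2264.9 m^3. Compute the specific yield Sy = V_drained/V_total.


Specific yield Sy = Volume drained / Total volume.
Sy = 185.8 / 2264.9
   = 0.082.

0.082


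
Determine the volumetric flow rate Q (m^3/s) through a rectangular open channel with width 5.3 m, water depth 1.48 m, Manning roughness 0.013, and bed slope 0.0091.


For a rectangular channel, the cross-sectional area A = b * y = 5.3 * 1.48 = 7.84 m^2.
The wetted perimeter P = b + 2y = 5.3 + 2*1.48 = 8.26 m.
Hydraulic radius R = A/P = 7.84/8.26 = 0.9496 m.
Velocity V = (1/n)*R^(2/3)*S^(1/2) = (1/0.013)*0.9496^(2/3)*0.0091^(1/2) = 7.0895 m/s.
Discharge Q = A * V = 7.84 * 7.0895 = 55.61 m^3/s.

55.61


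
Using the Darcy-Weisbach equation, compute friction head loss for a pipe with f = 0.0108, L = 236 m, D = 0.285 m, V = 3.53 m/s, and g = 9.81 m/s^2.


Darcy-Weisbach equation: h_f = f * (L/D) * V^2/(2g).
f * L/D = 0.0108 * 236/0.285 = 8.9432.
V^2/(2g) = 3.53^2 / (2*9.81) = 12.4609 / 19.62 = 0.6351 m.
h_f = 8.9432 * 0.6351 = 5.68 m.

5.68


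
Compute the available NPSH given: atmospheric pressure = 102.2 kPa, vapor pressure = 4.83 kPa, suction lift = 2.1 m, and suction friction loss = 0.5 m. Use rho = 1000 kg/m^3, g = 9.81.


NPSHa = p_atm/(rho*g) - z_s - hf_s - p_vap/(rho*g).
p_atm/(rho*g) = 102.2*1000 / (1000*9.81) = 10.418 m.
p_vap/(rho*g) = 4.83*1000 / (1000*9.81) = 0.492 m.
NPSHa = 10.418 - 2.1 - 0.5 - 0.492
      = 7.33 m.

7.33


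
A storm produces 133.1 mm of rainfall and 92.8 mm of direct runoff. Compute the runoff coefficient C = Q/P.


The runoff coefficient C = runoff depth / rainfall depth.
C = 92.8 / 133.1
  = 0.6972.

0.6972


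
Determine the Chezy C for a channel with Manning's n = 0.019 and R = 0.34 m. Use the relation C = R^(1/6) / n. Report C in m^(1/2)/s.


The Chezy coefficient relates to Manning's n through C = R^(1/6) / n.
R^(1/6) = 0.34^(1/6) = 0.835436.
C = 0.835436 / 0.019 = 43.97 m^(1/2)/s.

43.97


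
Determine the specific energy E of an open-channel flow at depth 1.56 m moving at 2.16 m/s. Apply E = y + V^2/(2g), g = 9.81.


Specific energy E = y + V^2/(2g).
Velocity head = V^2/(2g) = 2.16^2 / (2*9.81) = 4.6656 / 19.62 = 0.2378 m.
E = 1.56 + 0.2378 = 1.7978 m.

1.7978


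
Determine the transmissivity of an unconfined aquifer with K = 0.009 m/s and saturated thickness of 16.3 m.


Transmissivity is defined as T = K * h.
T = 0.009 * 16.3
  = 0.1467 m^2/s.

0.1467


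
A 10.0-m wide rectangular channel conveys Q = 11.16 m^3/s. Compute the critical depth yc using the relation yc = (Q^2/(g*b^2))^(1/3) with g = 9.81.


Using yc = (Q^2 / (g * b^2))^(1/3):
Q^2 = 11.16^2 = 124.55.
g * b^2 = 9.81 * 10.0^2 = 9.81 * 100.0 = 981.0.
Q^2 / (g*b^2) = 124.55 / 981.0 = 0.127.
yc = 0.127^(1/3) = 0.5026 m.

0.5026


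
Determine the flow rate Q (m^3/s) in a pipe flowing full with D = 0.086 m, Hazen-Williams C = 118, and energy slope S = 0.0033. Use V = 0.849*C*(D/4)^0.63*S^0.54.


For a full circular pipe, R = D/4 = 0.086/4 = 0.0215 m.
V = 0.849 * 118 * 0.0215^0.63 * 0.0033^0.54
  = 0.849 * 118 * 0.089009 * 0.045709
  = 0.4076 m/s.
Pipe area A = pi*D^2/4 = pi*0.086^2/4 = 0.0058 m^2.
Q = A * V = 0.0058 * 0.4076 = 0.0024 m^3/s.

0.0024


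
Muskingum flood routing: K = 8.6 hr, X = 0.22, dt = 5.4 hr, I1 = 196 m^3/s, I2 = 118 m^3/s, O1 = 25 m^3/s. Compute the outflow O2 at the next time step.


Muskingum coefficients:
denom = 2*K*(1-X) + dt = 2*8.6*(1-0.22) + 5.4 = 18.816.
C0 = (dt - 2*K*X)/denom = (5.4 - 2*8.6*0.22)/18.816 = 0.0859.
C1 = (dt + 2*K*X)/denom = (5.4 + 2*8.6*0.22)/18.816 = 0.4881.
C2 = (2*K*(1-X) - dt)/denom = 0.426.
O2 = C0*I2 + C1*I1 + C2*O1
   = 0.0859*118 + 0.4881*196 + 0.426*25
   = 116.45 m^3/s.

116.45


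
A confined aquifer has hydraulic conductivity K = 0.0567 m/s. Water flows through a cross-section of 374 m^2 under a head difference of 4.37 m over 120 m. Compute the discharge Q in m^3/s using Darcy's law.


Darcy's law: Q = K * A * i, where i = dh/L.
Hydraulic gradient i = 4.37 / 120 = 0.036417.
Q = 0.0567 * 374 * 0.036417
  = 0.7722 m^3/s.

0.7722


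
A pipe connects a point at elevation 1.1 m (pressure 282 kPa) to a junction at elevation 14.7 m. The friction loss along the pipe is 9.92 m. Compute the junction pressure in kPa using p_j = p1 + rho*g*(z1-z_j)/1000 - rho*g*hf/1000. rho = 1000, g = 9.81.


Junction pressure: p_j = p1 + rho*g*(z1 - z_j)/1000 - rho*g*hf/1000.
Elevation term = 1000*9.81*(1.1 - 14.7)/1000 = -133.416 kPa.
Friction term = 1000*9.81*9.92/1000 = 97.315 kPa.
p_j = 282 + -133.416 - 97.315 = 51.27 kPa.

51.27


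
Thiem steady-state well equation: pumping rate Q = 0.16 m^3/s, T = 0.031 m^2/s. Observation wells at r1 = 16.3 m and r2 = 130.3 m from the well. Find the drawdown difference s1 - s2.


Thiem equation: s1 - s2 = Q/(2*pi*T) * ln(r2/r1).
ln(r2/r1) = ln(130.3/16.3) = 2.0787.
Q/(2*pi*T) = 0.16 / (2*pi*0.031) = 0.16 / 0.1948 = 0.8214.
s1 - s2 = 0.8214 * 2.0787 = 1.7075 m.

1.7075


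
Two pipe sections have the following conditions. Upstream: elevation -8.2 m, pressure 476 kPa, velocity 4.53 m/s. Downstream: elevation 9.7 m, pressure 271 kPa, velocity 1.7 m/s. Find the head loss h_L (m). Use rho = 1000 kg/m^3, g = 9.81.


Total head at each section: H = z + p/(rho*g) + V^2/(2g).
H1 = -8.2 + 476*1000/(1000*9.81) + 4.53^2/(2*9.81)
   = -8.2 + 48.522 + 1.0459
   = 41.368 m.
H2 = 9.7 + 271*1000/(1000*9.81) + 1.7^2/(2*9.81)
   = 9.7 + 27.625 + 0.1473
   = 37.472 m.
h_L = H1 - H2 = 41.368 - 37.472 = 3.896 m.

3.896


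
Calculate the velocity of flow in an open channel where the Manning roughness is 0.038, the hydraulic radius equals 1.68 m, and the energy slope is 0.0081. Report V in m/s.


Manning's equation gives V = (1/n) * R^(2/3) * S^(1/2).
First, compute R^(2/3) = 1.68^(2/3) = 1.4132.
Next, S^(1/2) = 0.0081^(1/2) = 0.09.
Then 1/n = 1/0.038 = 26.32.
V = 26.32 * 1.4132 * 0.09 = 3.3471 m/s.

3.3471


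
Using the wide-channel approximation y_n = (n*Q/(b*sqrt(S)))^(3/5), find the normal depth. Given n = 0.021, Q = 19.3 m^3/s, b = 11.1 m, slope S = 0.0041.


We use the wide-channel approximation y_n = (n*Q/(b*sqrt(S)))^(3/5).
sqrt(S) = sqrt(0.0041) = 0.064031.
Numerator: n*Q = 0.021 * 19.3 = 0.4053.
Denominator: b*sqrt(S) = 11.1 * 0.064031 = 0.710744.
arg = 0.5702.
y_n = 0.5702^(3/5) = 0.7139 m.

0.7139


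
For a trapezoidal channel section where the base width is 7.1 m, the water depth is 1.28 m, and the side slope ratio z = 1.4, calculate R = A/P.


For a trapezoidal section with side slope z:
A = (b + z*y)*y = (7.1 + 1.4*1.28)*1.28 = 11.382 m^2.
P = b + 2*y*sqrt(1 + z^2) = 7.1 + 2*1.28*sqrt(1 + 1.4^2) = 11.504 m.
R = A/P = 11.382 / 11.504 = 0.9893 m.

0.9893


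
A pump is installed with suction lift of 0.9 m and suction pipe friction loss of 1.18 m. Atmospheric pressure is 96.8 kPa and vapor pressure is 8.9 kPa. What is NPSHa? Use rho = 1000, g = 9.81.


NPSHa = p_atm/(rho*g) - z_s - hf_s - p_vap/(rho*g).
p_atm/(rho*g) = 96.8*1000 / (1000*9.81) = 9.867 m.
p_vap/(rho*g) = 8.9*1000 / (1000*9.81) = 0.907 m.
NPSHa = 9.867 - 0.9 - 1.18 - 0.907
      = 6.88 m.

6.88


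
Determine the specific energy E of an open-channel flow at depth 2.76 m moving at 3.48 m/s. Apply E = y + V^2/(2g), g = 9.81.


Specific energy E = y + V^2/(2g).
Velocity head = V^2/(2g) = 3.48^2 / (2*9.81) = 12.1104 / 19.62 = 0.6172 m.
E = 2.76 + 0.6172 = 3.3772 m.

3.3772


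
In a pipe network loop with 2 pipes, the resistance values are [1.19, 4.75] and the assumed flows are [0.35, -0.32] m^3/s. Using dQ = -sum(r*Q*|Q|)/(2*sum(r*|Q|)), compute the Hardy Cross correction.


Numerator terms (r*Q*|Q|): 1.19*0.35*|0.35| = 0.1458; 4.75*-0.32*|-0.32| = -0.4864.
Sum of numerator = -0.3406.
Denominator terms (r*|Q|): 1.19*|0.35| = 0.4165; 4.75*|-0.32| = 1.52.
2 * sum of denominator = 2 * 1.9365 = 3.873.
dQ = --0.3406 / 3.873 = 0.0879 m^3/s.

0.0879


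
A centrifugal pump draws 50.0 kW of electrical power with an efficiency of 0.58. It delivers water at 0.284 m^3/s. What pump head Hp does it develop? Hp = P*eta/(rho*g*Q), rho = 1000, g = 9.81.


Pump head formula: Hp = P * eta / (rho * g * Q).
Numerator: P * eta = 50.0 * 1000 * 0.58 = 29000.0 W.
Denominator: rho * g * Q = 1000 * 9.81 * 0.284 = 2786.04.
Hp = 29000.0 / 2786.04 = 10.41 m.

10.41


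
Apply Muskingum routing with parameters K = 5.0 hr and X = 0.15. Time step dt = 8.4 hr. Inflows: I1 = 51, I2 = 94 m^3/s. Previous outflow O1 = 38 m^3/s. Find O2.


Muskingum coefficients:
denom = 2*K*(1-X) + dt = 2*5.0*(1-0.15) + 8.4 = 16.9.
C0 = (dt - 2*K*X)/denom = (8.4 - 2*5.0*0.15)/16.9 = 0.4083.
C1 = (dt + 2*K*X)/denom = (8.4 + 2*5.0*0.15)/16.9 = 0.5858.
C2 = (2*K*(1-X) - dt)/denom = 0.0059.
O2 = C0*I2 + C1*I1 + C2*O1
   = 0.4083*94 + 0.5858*51 + 0.0059*38
   = 68.48 m^3/s.

68.48


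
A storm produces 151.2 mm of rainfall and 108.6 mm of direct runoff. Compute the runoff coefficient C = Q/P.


The runoff coefficient C = runoff depth / rainfall depth.
C = 108.6 / 151.2
  = 0.7183.

0.7183


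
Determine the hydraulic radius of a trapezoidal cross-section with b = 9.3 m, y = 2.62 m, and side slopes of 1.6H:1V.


For a trapezoidal section with side slope z:
A = (b + z*y)*y = (9.3 + 1.6*2.62)*2.62 = 35.349 m^2.
P = b + 2*y*sqrt(1 + z^2) = 9.3 + 2*2.62*sqrt(1 + 1.6^2) = 19.187 m.
R = A/P = 35.349 / 19.187 = 1.8424 m.

1.8424


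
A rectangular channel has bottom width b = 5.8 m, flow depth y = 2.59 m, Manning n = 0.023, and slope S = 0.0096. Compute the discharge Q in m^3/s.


For a rectangular channel, the cross-sectional area A = b * y = 5.8 * 2.59 = 15.02 m^2.
The wetted perimeter P = b + 2y = 5.8 + 2*2.59 = 10.98 m.
Hydraulic radius R = A/P = 15.02/10.98 = 1.3681 m.
Velocity V = (1/n)*R^(2/3)*S^(1/2) = (1/0.023)*1.3681^(2/3)*0.0096^(1/2) = 5.25 m/s.
Discharge Q = A * V = 15.02 * 5.25 = 78.865 m^3/s.

78.865


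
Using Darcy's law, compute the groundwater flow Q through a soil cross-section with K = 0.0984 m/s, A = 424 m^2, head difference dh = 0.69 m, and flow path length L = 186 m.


Darcy's law: Q = K * A * i, where i = dh/L.
Hydraulic gradient i = 0.69 / 186 = 0.00371.
Q = 0.0984 * 424 * 0.00371
  = 0.1548 m^3/s.

0.1548


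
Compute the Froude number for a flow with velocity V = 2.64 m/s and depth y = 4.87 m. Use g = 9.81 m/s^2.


The Froude number is defined as Fr = V / sqrt(g*y).
g*y = 9.81 * 4.87 = 47.7747.
sqrt(g*y) = sqrt(47.7747) = 6.9119.
Fr = 2.64 / 6.9119 = 0.3819.

0.3819


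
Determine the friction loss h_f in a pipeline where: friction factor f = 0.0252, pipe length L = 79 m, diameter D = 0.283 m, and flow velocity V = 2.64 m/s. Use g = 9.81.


Darcy-Weisbach equation: h_f = f * (L/D) * V^2/(2g).
f * L/D = 0.0252 * 79/0.283 = 7.0346.
V^2/(2g) = 2.64^2 / (2*9.81) = 6.9696 / 19.62 = 0.3552 m.
h_f = 7.0346 * 0.3552 = 2.499 m.

2.499


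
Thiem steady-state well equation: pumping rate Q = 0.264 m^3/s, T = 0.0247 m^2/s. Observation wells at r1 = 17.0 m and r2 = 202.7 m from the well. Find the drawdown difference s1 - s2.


Thiem equation: s1 - s2 = Q/(2*pi*T) * ln(r2/r1).
ln(r2/r1) = ln(202.7/17.0) = 2.4785.
Q/(2*pi*T) = 0.264 / (2*pi*0.0247) = 0.264 / 0.1552 = 1.7011.
s1 - s2 = 1.7011 * 2.4785 = 4.2162 m.

4.2162


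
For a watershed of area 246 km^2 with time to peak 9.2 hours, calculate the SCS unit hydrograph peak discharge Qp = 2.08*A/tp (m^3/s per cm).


SCS formula: Qp = 2.08 * A / tp.
Qp = 2.08 * 246 / 9.2
   = 511.68 / 9.2
   = 55.62 m^3/s per cm.

55.62


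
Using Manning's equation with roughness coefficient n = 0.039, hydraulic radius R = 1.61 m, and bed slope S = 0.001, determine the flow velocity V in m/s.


Manning's equation gives V = (1/n) * R^(2/3) * S^(1/2).
First, compute R^(2/3) = 1.61^(2/3) = 1.3737.
Next, S^(1/2) = 0.001^(1/2) = 0.031623.
Then 1/n = 1/0.039 = 25.64.
V = 25.64 * 1.3737 * 0.031623 = 1.1138 m/s.

1.1138


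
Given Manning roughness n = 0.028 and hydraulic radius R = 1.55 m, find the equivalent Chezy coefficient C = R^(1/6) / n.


The Chezy coefficient relates to Manning's n through C = R^(1/6) / n.
R^(1/6) = 1.55^(1/6) = 1.075776.
C = 1.075776 / 0.028 = 38.42 m^(1/2)/s.

38.42


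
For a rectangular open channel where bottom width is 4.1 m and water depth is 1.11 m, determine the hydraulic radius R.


For a rectangular section:
Flow area A = b * y = 4.1 * 1.11 = 4.55 m^2.
Wetted perimeter P = b + 2y = 4.1 + 2*1.11 = 6.32 m.
Hydraulic radius R = A/P = 4.55 / 6.32 = 0.7201 m.

0.7201


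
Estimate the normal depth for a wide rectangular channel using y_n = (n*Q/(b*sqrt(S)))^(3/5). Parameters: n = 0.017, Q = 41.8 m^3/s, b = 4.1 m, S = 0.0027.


We use the wide-channel approximation y_n = (n*Q/(b*sqrt(S)))^(3/5).
sqrt(S) = sqrt(0.0027) = 0.051962.
Numerator: n*Q = 0.017 * 41.8 = 0.7106.
Denominator: b*sqrt(S) = 4.1 * 0.051962 = 0.213044.
arg = 3.3355.
y_n = 3.3355^(3/5) = 2.0601 m.

2.0601


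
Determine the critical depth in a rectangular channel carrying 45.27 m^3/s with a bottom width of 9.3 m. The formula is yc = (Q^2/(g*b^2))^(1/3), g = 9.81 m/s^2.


Using yc = (Q^2 / (g * b^2))^(1/3):
Q^2 = 45.27^2 = 2049.37.
g * b^2 = 9.81 * 9.3^2 = 9.81 * 86.49 = 848.47.
Q^2 / (g*b^2) = 2049.37 / 848.47 = 2.4154.
yc = 2.4154^(1/3) = 1.3417 m.

1.3417


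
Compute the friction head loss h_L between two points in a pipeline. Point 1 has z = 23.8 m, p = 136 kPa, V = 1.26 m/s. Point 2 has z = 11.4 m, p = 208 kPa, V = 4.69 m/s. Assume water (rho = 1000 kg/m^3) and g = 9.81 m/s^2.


Total head at each section: H = z + p/(rho*g) + V^2/(2g).
H1 = 23.8 + 136*1000/(1000*9.81) + 1.26^2/(2*9.81)
   = 23.8 + 13.863 + 0.0809
   = 37.744 m.
H2 = 11.4 + 208*1000/(1000*9.81) + 4.69^2/(2*9.81)
   = 11.4 + 21.203 + 1.1211
   = 33.724 m.
h_L = H1 - H2 = 37.744 - 33.724 = 4.02 m.

4.02


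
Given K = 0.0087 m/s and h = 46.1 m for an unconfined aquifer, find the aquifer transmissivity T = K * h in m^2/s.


Transmissivity is defined as T = K * h.
T = 0.0087 * 46.1
  = 0.4011 m^2/s.

0.4011


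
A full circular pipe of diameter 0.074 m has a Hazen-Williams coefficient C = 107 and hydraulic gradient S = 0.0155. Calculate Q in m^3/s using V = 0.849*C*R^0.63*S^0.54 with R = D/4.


For a full circular pipe, R = D/4 = 0.074/4 = 0.0185 m.
V = 0.849 * 107 * 0.0185^0.63 * 0.0155^0.54
  = 0.849 * 107 * 0.080969 * 0.105385
  = 0.7752 m/s.
Pipe area A = pi*D^2/4 = pi*0.074^2/4 = 0.0043 m^2.
Q = A * V = 0.0043 * 0.7752 = 0.0033 m^3/s.

0.0033


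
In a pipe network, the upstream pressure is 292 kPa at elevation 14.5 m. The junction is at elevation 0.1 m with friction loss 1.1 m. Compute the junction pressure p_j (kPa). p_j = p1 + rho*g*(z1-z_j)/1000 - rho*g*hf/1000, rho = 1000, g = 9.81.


Junction pressure: p_j = p1 + rho*g*(z1 - z_j)/1000 - rho*g*hf/1000.
Elevation term = 1000*9.81*(14.5 - 0.1)/1000 = 141.264 kPa.
Friction term = 1000*9.81*1.1/1000 = 10.791 kPa.
p_j = 292 + 141.264 - 10.791 = 422.47 kPa.

422.47


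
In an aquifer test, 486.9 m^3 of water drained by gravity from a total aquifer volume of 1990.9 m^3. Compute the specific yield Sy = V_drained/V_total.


Specific yield Sy = Volume drained / Total volume.
Sy = 486.9 / 1990.9
   = 0.2446.

0.2446


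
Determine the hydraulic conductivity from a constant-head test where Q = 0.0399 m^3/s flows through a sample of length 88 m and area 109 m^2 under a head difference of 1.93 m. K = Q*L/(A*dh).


From K = Q*L / (A*dh):
Numerator: Q*L = 0.0399 * 88 = 3.5112.
Denominator: A*dh = 109 * 1.93 = 210.37.
K = 3.5112 / 210.37 = 0.016691 m/s.

0.016691


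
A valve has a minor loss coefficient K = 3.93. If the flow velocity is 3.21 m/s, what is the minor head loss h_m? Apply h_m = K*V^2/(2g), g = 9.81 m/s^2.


Minor loss formula: h_m = K * V^2/(2g).
V^2 = 3.21^2 = 10.3041.
V^2/(2g) = 10.3041 / 19.62 = 0.5252 m.
h_m = 3.93 * 0.5252 = 2.064 m.

2.064


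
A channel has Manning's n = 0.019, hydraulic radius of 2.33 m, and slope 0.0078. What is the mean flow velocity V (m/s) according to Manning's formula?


Manning's equation gives V = (1/n) * R^(2/3) * S^(1/2).
First, compute R^(2/3) = 2.33^(2/3) = 1.7575.
Next, S^(1/2) = 0.0078^(1/2) = 0.088318.
Then 1/n = 1/0.019 = 52.63.
V = 52.63 * 1.7575 * 0.088318 = 8.1695 m/s.

8.1695


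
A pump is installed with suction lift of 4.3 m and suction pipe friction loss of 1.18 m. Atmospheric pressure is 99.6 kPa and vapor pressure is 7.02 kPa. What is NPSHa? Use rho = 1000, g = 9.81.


NPSHa = p_atm/(rho*g) - z_s - hf_s - p_vap/(rho*g).
p_atm/(rho*g) = 99.6*1000 / (1000*9.81) = 10.153 m.
p_vap/(rho*g) = 7.02*1000 / (1000*9.81) = 0.716 m.
NPSHa = 10.153 - 4.3 - 1.18 - 0.716
      = 3.96 m.

3.96


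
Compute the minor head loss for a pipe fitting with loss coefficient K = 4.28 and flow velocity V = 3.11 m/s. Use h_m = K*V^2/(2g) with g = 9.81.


Minor loss formula: h_m = K * V^2/(2g).
V^2 = 3.11^2 = 9.6721.
V^2/(2g) = 9.6721 / 19.62 = 0.493 m.
h_m = 4.28 * 0.493 = 2.1099 m.

2.1099


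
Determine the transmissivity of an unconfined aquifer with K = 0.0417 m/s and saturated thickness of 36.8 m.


Transmissivity is defined as T = K * h.
T = 0.0417 * 36.8
  = 1.5346 m^2/s.

1.5346


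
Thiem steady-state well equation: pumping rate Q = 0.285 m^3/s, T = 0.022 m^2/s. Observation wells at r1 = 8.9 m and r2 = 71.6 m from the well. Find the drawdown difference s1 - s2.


Thiem equation: s1 - s2 = Q/(2*pi*T) * ln(r2/r1).
ln(r2/r1) = ln(71.6/8.9) = 2.085.
Q/(2*pi*T) = 0.285 / (2*pi*0.022) = 0.285 / 0.1382 = 2.0618.
s1 - s2 = 2.0618 * 2.085 = 4.2989 m.

4.2989


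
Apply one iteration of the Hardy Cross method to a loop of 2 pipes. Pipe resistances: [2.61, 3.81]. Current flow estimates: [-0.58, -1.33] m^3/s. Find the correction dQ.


Numerator terms (r*Q*|Q|): 2.61*-0.58*|-0.58| = -0.878; 3.81*-1.33*|-1.33| = -6.7395.
Sum of numerator = -7.6175.
Denominator terms (r*|Q|): 2.61*|-0.58| = 1.5138; 3.81*|-1.33| = 5.0673.
2 * sum of denominator = 2 * 6.5811 = 13.1622.
dQ = --7.6175 / 13.1622 = 0.5787 m^3/s.

0.5787


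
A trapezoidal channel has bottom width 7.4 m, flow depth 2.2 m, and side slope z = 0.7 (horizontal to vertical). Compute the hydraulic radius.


For a trapezoidal section with side slope z:
A = (b + z*y)*y = (7.4 + 0.7*2.2)*2.2 = 19.668 m^2.
P = b + 2*y*sqrt(1 + z^2) = 7.4 + 2*2.2*sqrt(1 + 0.7^2) = 12.771 m.
R = A/P = 19.668 / 12.771 = 1.5401 m.

1.5401


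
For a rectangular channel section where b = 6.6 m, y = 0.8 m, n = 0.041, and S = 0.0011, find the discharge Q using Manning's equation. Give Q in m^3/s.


For a rectangular channel, the cross-sectional area A = b * y = 6.6 * 0.8 = 5.28 m^2.
The wetted perimeter P = b + 2y = 6.6 + 2*0.8 = 8.2 m.
Hydraulic radius R = A/P = 5.28/8.2 = 0.6439 m.
Velocity V = (1/n)*R^(2/3)*S^(1/2) = (1/0.041)*0.6439^(2/3)*0.0011^(1/2) = 0.6032 m/s.
Discharge Q = A * V = 5.28 * 0.6032 = 3.185 m^3/s.

3.185


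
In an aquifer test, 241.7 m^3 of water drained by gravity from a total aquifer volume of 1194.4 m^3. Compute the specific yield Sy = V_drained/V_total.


Specific yield Sy = Volume drained / Total volume.
Sy = 241.7 / 1194.4
   = 0.2024.

0.2024


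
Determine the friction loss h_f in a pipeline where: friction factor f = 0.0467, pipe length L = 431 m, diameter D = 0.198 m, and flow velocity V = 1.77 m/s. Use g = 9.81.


Darcy-Weisbach equation: h_f = f * (L/D) * V^2/(2g).
f * L/D = 0.0467 * 431/0.198 = 101.6551.
V^2/(2g) = 1.77^2 / (2*9.81) = 3.1329 / 19.62 = 0.1597 m.
h_f = 101.6551 * 0.1597 = 16.232 m.

16.232


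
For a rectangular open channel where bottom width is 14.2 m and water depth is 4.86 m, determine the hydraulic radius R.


For a rectangular section:
Flow area A = b * y = 14.2 * 4.86 = 69.01 m^2.
Wetted perimeter P = b + 2y = 14.2 + 2*4.86 = 23.92 m.
Hydraulic radius R = A/P = 69.01 / 23.92 = 2.8851 m.

2.8851


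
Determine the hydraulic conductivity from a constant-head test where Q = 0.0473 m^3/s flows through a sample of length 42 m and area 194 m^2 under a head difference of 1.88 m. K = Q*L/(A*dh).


From K = Q*L / (A*dh):
Numerator: Q*L = 0.0473 * 42 = 1.9866.
Denominator: A*dh = 194 * 1.88 = 364.72.
K = 1.9866 / 364.72 = 0.005447 m/s.

0.005447


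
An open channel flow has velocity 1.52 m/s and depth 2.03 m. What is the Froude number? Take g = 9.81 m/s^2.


The Froude number is defined as Fr = V / sqrt(g*y).
g*y = 9.81 * 2.03 = 19.9143.
sqrt(g*y) = sqrt(19.9143) = 4.4625.
Fr = 1.52 / 4.4625 = 0.3406.

0.3406


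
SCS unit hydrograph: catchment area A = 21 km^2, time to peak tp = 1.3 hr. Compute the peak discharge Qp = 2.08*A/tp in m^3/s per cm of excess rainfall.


SCS formula: Qp = 2.08 * A / tp.
Qp = 2.08 * 21 / 1.3
   = 43.68 / 1.3
   = 33.6 m^3/s per cm.

33.6


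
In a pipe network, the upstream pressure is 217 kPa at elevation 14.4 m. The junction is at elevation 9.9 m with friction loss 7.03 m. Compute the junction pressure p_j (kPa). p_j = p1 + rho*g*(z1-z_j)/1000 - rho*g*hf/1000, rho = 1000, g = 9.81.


Junction pressure: p_j = p1 + rho*g*(z1 - z_j)/1000 - rho*g*hf/1000.
Elevation term = 1000*9.81*(14.4 - 9.9)/1000 = 44.145 kPa.
Friction term = 1000*9.81*7.03/1000 = 68.964 kPa.
p_j = 217 + 44.145 - 68.964 = 192.18 kPa.

192.18


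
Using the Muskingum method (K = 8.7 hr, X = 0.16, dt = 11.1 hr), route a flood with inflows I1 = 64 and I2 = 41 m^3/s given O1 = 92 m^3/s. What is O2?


Muskingum coefficients:
denom = 2*K*(1-X) + dt = 2*8.7*(1-0.16) + 11.1 = 25.716.
C0 = (dt - 2*K*X)/denom = (11.1 - 2*8.7*0.16)/25.716 = 0.3234.
C1 = (dt + 2*K*X)/denom = (11.1 + 2*8.7*0.16)/25.716 = 0.5399.
C2 = (2*K*(1-X) - dt)/denom = 0.1367.
O2 = C0*I2 + C1*I1 + C2*O1
   = 0.3234*41 + 0.5399*64 + 0.1367*92
   = 60.39 m^3/s.

60.39


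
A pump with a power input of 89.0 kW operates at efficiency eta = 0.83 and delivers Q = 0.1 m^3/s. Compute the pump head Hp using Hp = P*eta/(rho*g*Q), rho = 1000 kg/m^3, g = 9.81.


Pump head formula: Hp = P * eta / (rho * g * Q).
Numerator: P * eta = 89.0 * 1000 * 0.83 = 73870.0 W.
Denominator: rho * g * Q = 1000 * 9.81 * 0.1 = 981.0.
Hp = 73870.0 / 981.0 = 75.3 m.

75.3


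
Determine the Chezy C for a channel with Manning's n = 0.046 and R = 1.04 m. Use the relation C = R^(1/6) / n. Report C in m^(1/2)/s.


The Chezy coefficient relates to Manning's n through C = R^(1/6) / n.
R^(1/6) = 1.04^(1/6) = 1.006558.
C = 1.006558 / 0.046 = 21.88 m^(1/2)/s.

21.88


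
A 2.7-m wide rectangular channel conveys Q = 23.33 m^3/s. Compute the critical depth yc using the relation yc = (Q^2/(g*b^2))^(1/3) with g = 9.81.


Using yc = (Q^2 / (g * b^2))^(1/3):
Q^2 = 23.33^2 = 544.29.
g * b^2 = 9.81 * 2.7^2 = 9.81 * 7.29 = 71.51.
Q^2 / (g*b^2) = 544.29 / 71.51 = 7.6114.
yc = 7.6114^(1/3) = 1.967 m.

1.967


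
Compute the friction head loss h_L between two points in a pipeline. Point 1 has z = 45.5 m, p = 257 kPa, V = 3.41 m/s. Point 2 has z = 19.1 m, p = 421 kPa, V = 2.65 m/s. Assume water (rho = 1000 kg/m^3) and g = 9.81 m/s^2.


Total head at each section: H = z + p/(rho*g) + V^2/(2g).
H1 = 45.5 + 257*1000/(1000*9.81) + 3.41^2/(2*9.81)
   = 45.5 + 26.198 + 0.5927
   = 72.29 m.
H2 = 19.1 + 421*1000/(1000*9.81) + 2.65^2/(2*9.81)
   = 19.1 + 42.915 + 0.3579
   = 62.373 m.
h_L = H1 - H2 = 72.29 - 62.373 = 9.917 m.

9.917


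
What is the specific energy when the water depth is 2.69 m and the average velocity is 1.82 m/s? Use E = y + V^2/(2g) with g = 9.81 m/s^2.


Specific energy E = y + V^2/(2g).
Velocity head = V^2/(2g) = 1.82^2 / (2*9.81) = 3.3124 / 19.62 = 0.1688 m.
E = 2.69 + 0.1688 = 2.8588 m.

2.8588


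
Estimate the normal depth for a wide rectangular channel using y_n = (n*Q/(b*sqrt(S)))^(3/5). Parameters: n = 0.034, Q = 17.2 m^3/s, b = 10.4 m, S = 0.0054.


We use the wide-channel approximation y_n = (n*Q/(b*sqrt(S)))^(3/5).
sqrt(S) = sqrt(0.0054) = 0.073485.
Numerator: n*Q = 0.034 * 17.2 = 0.5848.
Denominator: b*sqrt(S) = 10.4 * 0.073485 = 0.764244.
arg = 0.7652.
y_n = 0.7652^(3/5) = 0.8517 m.

0.8517


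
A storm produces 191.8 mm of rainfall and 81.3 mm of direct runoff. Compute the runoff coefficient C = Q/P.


The runoff coefficient C = runoff depth / rainfall depth.
C = 81.3 / 191.8
  = 0.4239.

0.4239


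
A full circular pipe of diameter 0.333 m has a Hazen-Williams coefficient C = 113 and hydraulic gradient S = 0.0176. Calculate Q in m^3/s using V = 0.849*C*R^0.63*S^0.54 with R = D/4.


For a full circular pipe, R = D/4 = 0.333/4 = 0.0833 m.
V = 0.849 * 113 * 0.0833^0.63 * 0.0176^0.54
  = 0.849 * 113 * 0.208854 * 0.11287
  = 2.2615 m/s.
Pipe area A = pi*D^2/4 = pi*0.333^2/4 = 0.0871 m^2.
Q = A * V = 0.0871 * 2.2615 = 0.197 m^3/s.

0.197


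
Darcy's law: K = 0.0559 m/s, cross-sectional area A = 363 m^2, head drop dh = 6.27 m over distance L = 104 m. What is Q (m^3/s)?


Darcy's law: Q = K * A * i, where i = dh/L.
Hydraulic gradient i = 6.27 / 104 = 0.060288.
Q = 0.0559 * 363 * 0.060288
  = 1.2234 m^3/s.

1.2234


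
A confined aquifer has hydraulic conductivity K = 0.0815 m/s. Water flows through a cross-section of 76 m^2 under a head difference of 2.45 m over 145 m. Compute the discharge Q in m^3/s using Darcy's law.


Darcy's law: Q = K * A * i, where i = dh/L.
Hydraulic gradient i = 2.45 / 145 = 0.016897.
Q = 0.0815 * 76 * 0.016897
  = 0.1047 m^3/s.

0.1047


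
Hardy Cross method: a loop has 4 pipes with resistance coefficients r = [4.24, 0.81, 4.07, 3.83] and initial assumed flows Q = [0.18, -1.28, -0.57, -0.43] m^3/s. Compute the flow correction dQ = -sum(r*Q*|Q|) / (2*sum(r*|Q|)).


Numerator terms (r*Q*|Q|): 4.24*0.18*|0.18| = 0.1374; 0.81*-1.28*|-1.28| = -1.3271; 4.07*-0.57*|-0.57| = -1.3223; 3.83*-0.43*|-0.43| = -0.7082.
Sum of numerator = -3.2202.
Denominator terms (r*|Q|): 4.24*|0.18| = 0.7632; 0.81*|-1.28| = 1.0368; 4.07*|-0.57| = 2.3199; 3.83*|-0.43| = 1.6469.
2 * sum of denominator = 2 * 5.7668 = 11.5336.
dQ = --3.2202 / 11.5336 = 0.2792 m^3/s.

0.2792


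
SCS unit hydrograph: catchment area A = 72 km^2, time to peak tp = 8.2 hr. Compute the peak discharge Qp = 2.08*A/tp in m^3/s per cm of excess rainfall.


SCS formula: Qp = 2.08 * A / tp.
Qp = 2.08 * 72 / 8.2
   = 149.76 / 8.2
   = 18.26 m^3/s per cm.

18.26


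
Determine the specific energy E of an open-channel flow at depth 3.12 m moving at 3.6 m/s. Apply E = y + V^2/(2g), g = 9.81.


Specific energy E = y + V^2/(2g).
Velocity head = V^2/(2g) = 3.6^2 / (2*9.81) = 12.96 / 19.62 = 0.6606 m.
E = 3.12 + 0.6606 = 3.7806 m.

3.7806


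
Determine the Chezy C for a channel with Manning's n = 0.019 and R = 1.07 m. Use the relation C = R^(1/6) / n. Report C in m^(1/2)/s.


The Chezy coefficient relates to Manning's n through C = R^(1/6) / n.
R^(1/6) = 1.07^(1/6) = 1.01134.
C = 1.01134 / 0.019 = 53.23 m^(1/2)/s.

53.23


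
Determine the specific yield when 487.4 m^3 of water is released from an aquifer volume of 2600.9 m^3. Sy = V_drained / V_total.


Specific yield Sy = Volume drained / Total volume.
Sy = 487.4 / 2600.9
   = 0.1874.

0.1874


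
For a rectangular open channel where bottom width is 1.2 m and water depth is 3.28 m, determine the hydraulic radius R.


For a rectangular section:
Flow area A = b * y = 1.2 * 3.28 = 3.94 m^2.
Wetted perimeter P = b + 2y = 1.2 + 2*3.28 = 7.76 m.
Hydraulic radius R = A/P = 3.94 / 7.76 = 0.5072 m.

0.5072


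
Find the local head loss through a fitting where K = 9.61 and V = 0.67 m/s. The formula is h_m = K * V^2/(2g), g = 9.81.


Minor loss formula: h_m = K * V^2/(2g).
V^2 = 0.67^2 = 0.4489.
V^2/(2g) = 0.4489 / 19.62 = 0.0229 m.
h_m = 9.61 * 0.0229 = 0.2199 m.

0.2199


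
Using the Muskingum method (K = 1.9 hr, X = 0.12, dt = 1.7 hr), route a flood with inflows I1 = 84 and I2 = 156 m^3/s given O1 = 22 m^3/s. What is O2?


Muskingum coefficients:
denom = 2*K*(1-X) + dt = 2*1.9*(1-0.12) + 1.7 = 5.044.
C0 = (dt - 2*K*X)/denom = (1.7 - 2*1.9*0.12)/5.044 = 0.2466.
C1 = (dt + 2*K*X)/denom = (1.7 + 2*1.9*0.12)/5.044 = 0.4274.
C2 = (2*K*(1-X) - dt)/denom = 0.3259.
O2 = C0*I2 + C1*I1 + C2*O1
   = 0.2466*156 + 0.4274*84 + 0.3259*22
   = 81.55 m^3/s.

81.55


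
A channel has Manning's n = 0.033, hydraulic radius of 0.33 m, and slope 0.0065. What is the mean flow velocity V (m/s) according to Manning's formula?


Manning's equation gives V = (1/n) * R^(2/3) * S^(1/2).
First, compute R^(2/3) = 0.33^(2/3) = 0.4775.
Next, S^(1/2) = 0.0065^(1/2) = 0.080623.
Then 1/n = 1/0.033 = 30.3.
V = 30.3 * 0.4775 * 0.080623 = 1.1667 m/s.

1.1667


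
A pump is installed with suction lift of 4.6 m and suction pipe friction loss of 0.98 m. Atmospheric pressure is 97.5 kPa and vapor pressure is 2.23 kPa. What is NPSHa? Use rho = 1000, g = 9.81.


NPSHa = p_atm/(rho*g) - z_s - hf_s - p_vap/(rho*g).
p_atm/(rho*g) = 97.5*1000 / (1000*9.81) = 9.939 m.
p_vap/(rho*g) = 2.23*1000 / (1000*9.81) = 0.227 m.
NPSHa = 9.939 - 4.6 - 0.98 - 0.227
      = 4.13 m.

4.13


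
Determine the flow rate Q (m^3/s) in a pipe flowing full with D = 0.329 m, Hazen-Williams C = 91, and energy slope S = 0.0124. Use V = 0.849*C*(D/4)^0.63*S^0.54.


For a full circular pipe, R = D/4 = 0.329/4 = 0.0823 m.
V = 0.849 * 91 * 0.0823^0.63 * 0.0124^0.54
  = 0.849 * 91 * 0.20727 * 0.093422
  = 1.496 m/s.
Pipe area A = pi*D^2/4 = pi*0.329^2/4 = 0.085 m^2.
Q = A * V = 0.085 * 1.496 = 0.1272 m^3/s.

0.1272


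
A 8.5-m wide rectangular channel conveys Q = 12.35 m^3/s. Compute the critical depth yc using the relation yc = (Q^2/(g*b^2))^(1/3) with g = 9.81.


Using yc = (Q^2 / (g * b^2))^(1/3):
Q^2 = 12.35^2 = 152.52.
g * b^2 = 9.81 * 8.5^2 = 9.81 * 72.25 = 708.77.
Q^2 / (g*b^2) = 152.52 / 708.77 = 0.2152.
yc = 0.2152^(1/3) = 0.5993 m.

0.5993


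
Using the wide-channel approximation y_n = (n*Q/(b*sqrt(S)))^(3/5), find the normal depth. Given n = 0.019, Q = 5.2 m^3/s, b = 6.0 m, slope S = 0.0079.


We use the wide-channel approximation y_n = (n*Q/(b*sqrt(S)))^(3/5).
sqrt(S) = sqrt(0.0079) = 0.088882.
Numerator: n*Q = 0.019 * 5.2 = 0.0988.
Denominator: b*sqrt(S) = 6.0 * 0.088882 = 0.533292.
arg = 0.1853.
y_n = 0.1853^(3/5) = 0.3636 m.

0.3636


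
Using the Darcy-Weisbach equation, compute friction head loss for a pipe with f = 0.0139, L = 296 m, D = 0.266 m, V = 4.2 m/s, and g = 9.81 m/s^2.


Darcy-Weisbach equation: h_f = f * (L/D) * V^2/(2g).
f * L/D = 0.0139 * 296/0.266 = 15.4677.
V^2/(2g) = 4.2^2 / (2*9.81) = 17.64 / 19.62 = 0.8991 m.
h_f = 15.4677 * 0.8991 = 13.907 m.

13.907


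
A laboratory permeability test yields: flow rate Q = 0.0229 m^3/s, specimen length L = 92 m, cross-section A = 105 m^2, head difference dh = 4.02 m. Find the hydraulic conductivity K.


From K = Q*L / (A*dh):
Numerator: Q*L = 0.0229 * 92 = 2.1068.
Denominator: A*dh = 105 * 4.02 = 422.1.
K = 2.1068 / 422.1 = 0.004991 m/s.

0.004991


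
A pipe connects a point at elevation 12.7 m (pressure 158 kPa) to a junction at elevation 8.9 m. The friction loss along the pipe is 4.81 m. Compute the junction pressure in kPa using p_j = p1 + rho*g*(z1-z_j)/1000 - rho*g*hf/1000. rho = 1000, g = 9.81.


Junction pressure: p_j = p1 + rho*g*(z1 - z_j)/1000 - rho*g*hf/1000.
Elevation term = 1000*9.81*(12.7 - 8.9)/1000 = 37.278 kPa.
Friction term = 1000*9.81*4.81/1000 = 47.186 kPa.
p_j = 158 + 37.278 - 47.186 = 148.09 kPa.

148.09


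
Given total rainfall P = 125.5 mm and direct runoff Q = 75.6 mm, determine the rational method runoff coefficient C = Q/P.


The runoff coefficient C = runoff depth / rainfall depth.
C = 75.6 / 125.5
  = 0.6024.

0.6024


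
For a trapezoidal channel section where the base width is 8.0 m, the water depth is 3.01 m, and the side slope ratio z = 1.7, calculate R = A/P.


For a trapezoidal section with side slope z:
A = (b + z*y)*y = (8.0 + 1.7*3.01)*3.01 = 39.482 m^2.
P = b + 2*y*sqrt(1 + z^2) = 8.0 + 2*3.01*sqrt(1 + 1.7^2) = 19.873 m.
R = A/P = 39.482 / 19.873 = 1.9867 m.

1.9867


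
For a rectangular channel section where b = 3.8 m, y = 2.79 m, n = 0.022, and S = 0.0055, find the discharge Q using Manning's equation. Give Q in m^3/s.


For a rectangular channel, the cross-sectional area A = b * y = 3.8 * 2.79 = 10.6 m^2.
The wetted perimeter P = b + 2y = 3.8 + 2*2.79 = 9.38 m.
Hydraulic radius R = A/P = 10.6/9.38 = 1.1303 m.
Velocity V = (1/n)*R^(2/3)*S^(1/2) = (1/0.022)*1.1303^(2/3)*0.0055^(1/2) = 3.6578 m/s.
Discharge Q = A * V = 10.6 * 3.6578 = 38.78 m^3/s.

38.78


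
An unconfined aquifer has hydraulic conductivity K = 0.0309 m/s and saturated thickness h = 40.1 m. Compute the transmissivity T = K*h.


Transmissivity is defined as T = K * h.
T = 0.0309 * 40.1
  = 1.2391 m^2/s.

1.2391


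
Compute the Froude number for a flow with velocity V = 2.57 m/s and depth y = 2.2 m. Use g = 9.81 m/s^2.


The Froude number is defined as Fr = V / sqrt(g*y).
g*y = 9.81 * 2.2 = 21.582.
sqrt(g*y) = sqrt(21.582) = 4.6456.
Fr = 2.57 / 4.6456 = 0.5532.

0.5532


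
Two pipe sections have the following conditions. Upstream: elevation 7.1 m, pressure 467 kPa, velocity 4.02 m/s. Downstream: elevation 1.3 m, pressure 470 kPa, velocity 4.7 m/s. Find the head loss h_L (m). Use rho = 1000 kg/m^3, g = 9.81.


Total head at each section: H = z + p/(rho*g) + V^2/(2g).
H1 = 7.1 + 467*1000/(1000*9.81) + 4.02^2/(2*9.81)
   = 7.1 + 47.604 + 0.8237
   = 55.528 m.
H2 = 1.3 + 470*1000/(1000*9.81) + 4.7^2/(2*9.81)
   = 1.3 + 47.91 + 1.1259
   = 50.336 m.
h_L = H1 - H2 = 55.528 - 50.336 = 5.192 m.

5.192


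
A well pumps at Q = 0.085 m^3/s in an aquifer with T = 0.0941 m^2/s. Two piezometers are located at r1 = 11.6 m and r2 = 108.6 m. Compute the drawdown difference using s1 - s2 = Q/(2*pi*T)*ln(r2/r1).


Thiem equation: s1 - s2 = Q/(2*pi*T) * ln(r2/r1).
ln(r2/r1) = ln(108.6/11.6) = 2.2367.
Q/(2*pi*T) = 0.085 / (2*pi*0.0941) = 0.085 / 0.5912 = 0.1438.
s1 - s2 = 0.1438 * 2.2367 = 0.3216 m.

0.3216


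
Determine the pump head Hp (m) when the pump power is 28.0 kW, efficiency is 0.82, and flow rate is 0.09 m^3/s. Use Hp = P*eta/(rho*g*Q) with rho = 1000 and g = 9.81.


Pump head formula: Hp = P * eta / (rho * g * Q).
Numerator: P * eta = 28.0 * 1000 * 0.82 = 22960.0 W.
Denominator: rho * g * Q = 1000 * 9.81 * 0.09 = 882.9.
Hp = 22960.0 / 882.9 = 26.01 m.

26.01
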